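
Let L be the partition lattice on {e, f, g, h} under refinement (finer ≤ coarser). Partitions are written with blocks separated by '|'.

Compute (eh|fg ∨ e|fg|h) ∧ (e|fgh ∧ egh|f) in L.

eh|fg ∨ e|fg|h = eh|fg
e|fgh ∧ egh|f = e|f|gh
eh|fg ∧ e|f|gh = e|f|g|h

e|f|g|h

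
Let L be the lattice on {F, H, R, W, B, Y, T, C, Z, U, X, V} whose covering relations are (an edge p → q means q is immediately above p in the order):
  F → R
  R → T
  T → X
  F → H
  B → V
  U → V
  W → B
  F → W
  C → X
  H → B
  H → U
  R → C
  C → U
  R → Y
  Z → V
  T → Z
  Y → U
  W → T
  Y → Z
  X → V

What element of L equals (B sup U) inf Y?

Y

B ∨ U = V
V ∧ Y = Y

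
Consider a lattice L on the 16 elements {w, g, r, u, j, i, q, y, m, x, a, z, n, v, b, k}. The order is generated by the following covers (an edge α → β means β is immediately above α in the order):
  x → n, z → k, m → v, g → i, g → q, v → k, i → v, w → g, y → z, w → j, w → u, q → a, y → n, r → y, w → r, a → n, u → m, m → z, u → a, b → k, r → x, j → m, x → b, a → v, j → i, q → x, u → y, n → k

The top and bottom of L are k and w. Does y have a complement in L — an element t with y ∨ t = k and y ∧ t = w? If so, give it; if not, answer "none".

i

Need t with y ∨ t = k and y ∧ t = w.
Checking each element gives: i.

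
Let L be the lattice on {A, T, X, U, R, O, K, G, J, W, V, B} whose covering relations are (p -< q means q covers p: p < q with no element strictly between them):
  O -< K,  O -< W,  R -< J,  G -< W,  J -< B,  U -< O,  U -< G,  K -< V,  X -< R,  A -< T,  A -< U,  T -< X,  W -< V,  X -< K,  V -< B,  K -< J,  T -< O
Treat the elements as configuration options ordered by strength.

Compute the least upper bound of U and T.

O

Common upper bounds of {U, T}: B, J, K, O, V, W.
The least among these is O.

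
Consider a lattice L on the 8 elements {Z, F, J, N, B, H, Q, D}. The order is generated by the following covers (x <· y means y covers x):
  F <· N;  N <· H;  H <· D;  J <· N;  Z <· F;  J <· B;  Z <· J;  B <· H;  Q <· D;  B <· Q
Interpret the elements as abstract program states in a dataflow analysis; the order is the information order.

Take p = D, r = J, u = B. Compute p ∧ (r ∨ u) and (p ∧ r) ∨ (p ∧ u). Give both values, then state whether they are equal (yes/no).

r ∨ u = B, so p ∧ (r ∨ u) = D ∧ B = B.
p ∧ r = J and p ∧ u = B, so (p ∧ r) ∨ (p ∧ u) = J ∨ B = B.
Equal: yes.

B; B; yes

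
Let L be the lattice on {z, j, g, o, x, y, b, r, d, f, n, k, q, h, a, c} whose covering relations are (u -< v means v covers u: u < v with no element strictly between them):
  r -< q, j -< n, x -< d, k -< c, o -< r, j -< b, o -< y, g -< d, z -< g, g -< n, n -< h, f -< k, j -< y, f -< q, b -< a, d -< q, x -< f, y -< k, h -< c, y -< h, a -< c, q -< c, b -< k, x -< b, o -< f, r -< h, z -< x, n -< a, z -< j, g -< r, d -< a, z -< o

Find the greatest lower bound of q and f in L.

f

Common lower bounds of {q, f}: f, o, x, z.
The greatest among these is f.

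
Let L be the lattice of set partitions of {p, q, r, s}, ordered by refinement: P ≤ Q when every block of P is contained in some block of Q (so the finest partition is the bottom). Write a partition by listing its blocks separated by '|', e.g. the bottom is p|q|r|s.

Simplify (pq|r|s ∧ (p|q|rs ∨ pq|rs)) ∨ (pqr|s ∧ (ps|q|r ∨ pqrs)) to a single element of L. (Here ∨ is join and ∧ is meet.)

p|q|rs ∨ pq|rs = pq|rs
pq|r|s ∧ pq|rs = pq|r|s
ps|q|r ∨ pqrs = pqrs
pqr|s ∧ pqrs = pqr|s
pq|r|s ∨ pqr|s = pqr|s

pqr|s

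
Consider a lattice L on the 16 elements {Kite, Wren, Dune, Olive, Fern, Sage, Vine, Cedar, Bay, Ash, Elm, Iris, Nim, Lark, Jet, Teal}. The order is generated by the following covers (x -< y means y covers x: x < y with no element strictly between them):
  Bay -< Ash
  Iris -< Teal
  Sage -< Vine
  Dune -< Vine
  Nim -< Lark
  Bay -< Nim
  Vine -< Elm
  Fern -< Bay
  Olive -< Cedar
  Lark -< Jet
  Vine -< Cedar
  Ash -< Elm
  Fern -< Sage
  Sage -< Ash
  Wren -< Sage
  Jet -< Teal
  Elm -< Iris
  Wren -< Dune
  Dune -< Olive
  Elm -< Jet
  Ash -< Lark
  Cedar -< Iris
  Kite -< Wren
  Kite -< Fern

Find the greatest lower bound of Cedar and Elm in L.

Vine

Common lower bounds of {Cedar, Elm}: Dune, Fern, Kite, Sage, Vine, Wren.
The greatest among these is Vine.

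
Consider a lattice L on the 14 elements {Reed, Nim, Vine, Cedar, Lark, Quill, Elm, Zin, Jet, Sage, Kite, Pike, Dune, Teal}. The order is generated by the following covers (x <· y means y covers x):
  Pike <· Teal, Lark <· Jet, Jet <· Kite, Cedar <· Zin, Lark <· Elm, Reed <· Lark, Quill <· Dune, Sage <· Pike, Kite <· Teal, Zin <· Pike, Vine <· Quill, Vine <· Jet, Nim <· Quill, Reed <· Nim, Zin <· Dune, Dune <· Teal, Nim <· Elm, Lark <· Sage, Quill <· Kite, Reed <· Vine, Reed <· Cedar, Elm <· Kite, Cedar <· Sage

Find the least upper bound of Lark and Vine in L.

Jet

Common upper bounds of {Lark, Vine}: Jet, Kite, Teal.
The least among these is Jet.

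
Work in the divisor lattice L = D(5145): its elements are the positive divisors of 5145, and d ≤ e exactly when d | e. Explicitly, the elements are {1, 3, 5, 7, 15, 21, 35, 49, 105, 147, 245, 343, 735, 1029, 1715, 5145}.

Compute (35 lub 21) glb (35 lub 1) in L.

35

35 ∨ 21 = 105
35 ∨ 1 = 35
105 ∧ 35 = 35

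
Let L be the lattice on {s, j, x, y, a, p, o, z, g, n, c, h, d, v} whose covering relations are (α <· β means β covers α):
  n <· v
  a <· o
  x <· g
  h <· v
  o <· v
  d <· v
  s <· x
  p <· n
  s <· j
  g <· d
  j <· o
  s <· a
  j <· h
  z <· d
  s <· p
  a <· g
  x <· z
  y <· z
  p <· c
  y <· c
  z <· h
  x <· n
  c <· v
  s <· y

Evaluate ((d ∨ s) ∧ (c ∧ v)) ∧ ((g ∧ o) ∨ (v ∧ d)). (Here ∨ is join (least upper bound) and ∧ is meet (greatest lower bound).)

d ∨ s = d
c ∧ v = c
d ∧ c = y
g ∧ o = a
v ∧ d = d
a ∨ d = d
y ∧ d = y

y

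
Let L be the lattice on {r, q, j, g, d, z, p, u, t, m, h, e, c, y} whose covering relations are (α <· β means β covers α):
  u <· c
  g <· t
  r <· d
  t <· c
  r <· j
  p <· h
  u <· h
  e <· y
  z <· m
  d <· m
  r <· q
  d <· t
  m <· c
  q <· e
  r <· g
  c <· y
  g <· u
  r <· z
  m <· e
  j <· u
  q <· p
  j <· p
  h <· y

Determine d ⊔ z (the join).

m

Common upper bounds of {d, z}: c, e, m, y.
The least among these is m.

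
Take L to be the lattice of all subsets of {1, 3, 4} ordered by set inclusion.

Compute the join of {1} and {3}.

{1,3}

Common upper bounds of {{1}, {3}}: {1,3,4}, {1,3}.
The least among these is {1,3}.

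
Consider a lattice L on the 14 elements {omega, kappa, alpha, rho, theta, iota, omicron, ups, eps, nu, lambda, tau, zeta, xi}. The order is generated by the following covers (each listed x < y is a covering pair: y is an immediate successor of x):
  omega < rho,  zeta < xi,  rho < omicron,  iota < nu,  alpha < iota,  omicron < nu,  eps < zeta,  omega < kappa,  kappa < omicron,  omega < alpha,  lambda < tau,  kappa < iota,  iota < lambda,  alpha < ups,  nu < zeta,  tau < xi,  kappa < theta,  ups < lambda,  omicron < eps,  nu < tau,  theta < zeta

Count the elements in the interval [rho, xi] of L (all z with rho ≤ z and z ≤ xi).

7

The interval [rho, xi] = {eps, nu, omicron, rho, tau, xi, zeta}, which has 7 elements.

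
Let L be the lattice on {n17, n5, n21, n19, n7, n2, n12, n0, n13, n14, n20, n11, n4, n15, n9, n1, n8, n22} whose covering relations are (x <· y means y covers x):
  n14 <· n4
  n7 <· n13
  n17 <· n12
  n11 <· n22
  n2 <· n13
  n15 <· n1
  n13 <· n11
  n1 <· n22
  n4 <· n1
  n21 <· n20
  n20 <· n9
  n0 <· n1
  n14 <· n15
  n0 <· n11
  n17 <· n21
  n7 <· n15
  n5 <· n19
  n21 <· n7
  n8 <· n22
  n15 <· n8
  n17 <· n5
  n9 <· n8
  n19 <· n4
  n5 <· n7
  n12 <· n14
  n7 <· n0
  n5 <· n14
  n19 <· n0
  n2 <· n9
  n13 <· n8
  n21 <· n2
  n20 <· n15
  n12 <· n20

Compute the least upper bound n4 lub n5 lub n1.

Common upper bounds of {n4, n5, n1}: n1, n22.
The least among these is n1.

n1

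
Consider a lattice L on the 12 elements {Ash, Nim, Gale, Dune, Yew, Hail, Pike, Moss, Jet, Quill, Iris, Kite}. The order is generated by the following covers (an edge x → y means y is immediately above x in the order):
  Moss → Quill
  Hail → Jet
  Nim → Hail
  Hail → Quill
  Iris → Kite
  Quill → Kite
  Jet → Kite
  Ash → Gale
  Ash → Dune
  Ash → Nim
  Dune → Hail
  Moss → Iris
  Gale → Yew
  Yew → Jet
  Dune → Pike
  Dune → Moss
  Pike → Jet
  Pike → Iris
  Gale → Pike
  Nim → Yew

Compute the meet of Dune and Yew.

Common lower bounds of {Dune, Yew}: Ash.
The greatest among these is Ash.

Ash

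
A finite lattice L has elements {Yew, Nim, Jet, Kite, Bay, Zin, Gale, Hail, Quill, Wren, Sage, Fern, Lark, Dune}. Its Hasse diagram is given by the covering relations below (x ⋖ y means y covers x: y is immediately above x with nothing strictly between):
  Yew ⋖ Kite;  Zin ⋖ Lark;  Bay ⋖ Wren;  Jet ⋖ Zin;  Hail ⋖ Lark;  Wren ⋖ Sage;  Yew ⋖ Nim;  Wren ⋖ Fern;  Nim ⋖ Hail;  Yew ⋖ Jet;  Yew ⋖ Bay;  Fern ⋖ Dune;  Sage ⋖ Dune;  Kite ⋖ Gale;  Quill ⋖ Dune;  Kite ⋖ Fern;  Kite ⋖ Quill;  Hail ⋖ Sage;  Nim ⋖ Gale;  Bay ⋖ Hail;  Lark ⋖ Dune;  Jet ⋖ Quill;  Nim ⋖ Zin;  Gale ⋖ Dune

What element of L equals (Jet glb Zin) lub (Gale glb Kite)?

Jet ∧ Zin = Jet
Gale ∧ Kite = Kite
Jet ∨ Kite = Quill

Quill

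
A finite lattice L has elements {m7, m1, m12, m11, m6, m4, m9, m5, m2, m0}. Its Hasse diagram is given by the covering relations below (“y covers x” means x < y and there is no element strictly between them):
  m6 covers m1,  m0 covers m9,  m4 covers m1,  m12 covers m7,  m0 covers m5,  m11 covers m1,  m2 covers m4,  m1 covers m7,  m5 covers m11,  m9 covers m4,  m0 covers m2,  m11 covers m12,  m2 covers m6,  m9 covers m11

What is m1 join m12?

m11

Common upper bounds of {m1, m12}: m0, m11, m5, m9.
The least among these is m11.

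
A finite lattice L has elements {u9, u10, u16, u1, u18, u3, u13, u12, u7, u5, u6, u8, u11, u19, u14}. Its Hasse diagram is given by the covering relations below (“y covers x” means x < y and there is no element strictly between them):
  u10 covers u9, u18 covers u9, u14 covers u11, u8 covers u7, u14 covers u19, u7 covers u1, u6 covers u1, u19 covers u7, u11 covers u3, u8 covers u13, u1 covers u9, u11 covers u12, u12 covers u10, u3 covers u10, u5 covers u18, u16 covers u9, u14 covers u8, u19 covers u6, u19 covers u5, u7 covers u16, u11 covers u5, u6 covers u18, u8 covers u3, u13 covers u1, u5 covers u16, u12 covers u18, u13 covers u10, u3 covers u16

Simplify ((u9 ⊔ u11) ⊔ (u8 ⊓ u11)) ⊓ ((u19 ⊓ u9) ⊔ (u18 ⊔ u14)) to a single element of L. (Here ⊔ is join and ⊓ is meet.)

u11

u9 ∨ u11 = u11
u8 ∧ u11 = u3
u11 ∨ u3 = u11
u19 ∧ u9 = u9
u18 ∨ u14 = u14
u9 ∨ u14 = u14
u11 ∧ u14 = u11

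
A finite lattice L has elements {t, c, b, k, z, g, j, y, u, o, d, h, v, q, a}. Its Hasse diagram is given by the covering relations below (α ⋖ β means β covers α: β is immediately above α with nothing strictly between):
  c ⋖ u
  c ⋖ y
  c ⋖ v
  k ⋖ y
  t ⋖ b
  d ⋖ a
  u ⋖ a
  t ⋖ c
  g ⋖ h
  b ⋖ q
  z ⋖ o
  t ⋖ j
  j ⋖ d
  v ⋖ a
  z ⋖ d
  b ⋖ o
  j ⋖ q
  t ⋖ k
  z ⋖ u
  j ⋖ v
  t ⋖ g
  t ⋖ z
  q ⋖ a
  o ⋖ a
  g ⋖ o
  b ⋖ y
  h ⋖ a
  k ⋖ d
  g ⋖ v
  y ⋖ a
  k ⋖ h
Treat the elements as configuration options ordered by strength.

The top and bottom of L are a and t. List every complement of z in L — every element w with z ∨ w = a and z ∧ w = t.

Need w with z ∨ w = a and z ∧ w = t.
Checking each element gives: h, q, v, y.

h, q, v, y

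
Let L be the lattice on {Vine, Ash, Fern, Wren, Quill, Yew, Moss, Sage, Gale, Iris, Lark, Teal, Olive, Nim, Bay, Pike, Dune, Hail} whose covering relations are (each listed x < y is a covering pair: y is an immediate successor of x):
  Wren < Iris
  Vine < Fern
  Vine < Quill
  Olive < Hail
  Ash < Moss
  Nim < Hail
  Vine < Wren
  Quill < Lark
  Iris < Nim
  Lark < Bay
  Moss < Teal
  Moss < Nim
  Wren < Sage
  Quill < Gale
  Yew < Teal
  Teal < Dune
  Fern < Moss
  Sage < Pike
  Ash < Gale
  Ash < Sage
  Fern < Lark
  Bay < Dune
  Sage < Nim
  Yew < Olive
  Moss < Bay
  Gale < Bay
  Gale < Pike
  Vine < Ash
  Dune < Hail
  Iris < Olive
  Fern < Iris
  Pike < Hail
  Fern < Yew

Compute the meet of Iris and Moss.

Fern

Common lower bounds of {Iris, Moss}: Fern, Vine.
The greatest among these is Fern.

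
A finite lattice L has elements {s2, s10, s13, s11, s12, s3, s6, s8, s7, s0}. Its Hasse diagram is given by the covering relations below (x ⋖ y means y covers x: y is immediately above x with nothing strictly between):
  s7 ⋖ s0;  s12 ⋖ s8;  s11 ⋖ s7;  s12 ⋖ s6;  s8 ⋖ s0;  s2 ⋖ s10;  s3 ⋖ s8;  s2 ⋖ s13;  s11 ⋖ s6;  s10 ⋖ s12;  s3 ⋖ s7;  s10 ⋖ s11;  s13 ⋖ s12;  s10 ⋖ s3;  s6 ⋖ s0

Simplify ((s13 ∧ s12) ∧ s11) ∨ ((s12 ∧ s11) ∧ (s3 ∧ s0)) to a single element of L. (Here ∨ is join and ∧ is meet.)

s10

s13 ∧ s12 = s13
s13 ∧ s11 = s2
s12 ∧ s11 = s10
s3 ∧ s0 = s3
s10 ∧ s3 = s10
s2 ∨ s10 = s10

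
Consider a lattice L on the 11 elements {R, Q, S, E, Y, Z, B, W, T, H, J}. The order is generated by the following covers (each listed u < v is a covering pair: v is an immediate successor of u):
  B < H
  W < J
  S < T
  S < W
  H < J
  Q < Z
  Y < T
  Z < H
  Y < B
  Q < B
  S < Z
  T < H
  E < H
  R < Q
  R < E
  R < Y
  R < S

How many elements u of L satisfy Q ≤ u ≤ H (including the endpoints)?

The interval [Q, H] = {B, H, Q, Z}, which has 4 elements.

4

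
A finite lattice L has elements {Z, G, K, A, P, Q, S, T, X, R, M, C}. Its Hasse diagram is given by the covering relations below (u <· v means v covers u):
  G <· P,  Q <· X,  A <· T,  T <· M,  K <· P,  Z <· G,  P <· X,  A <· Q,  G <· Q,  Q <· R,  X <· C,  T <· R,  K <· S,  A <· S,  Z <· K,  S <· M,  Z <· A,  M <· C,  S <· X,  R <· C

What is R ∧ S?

Common lower bounds of {R, S}: A, Z.
The greatest among these is A.

A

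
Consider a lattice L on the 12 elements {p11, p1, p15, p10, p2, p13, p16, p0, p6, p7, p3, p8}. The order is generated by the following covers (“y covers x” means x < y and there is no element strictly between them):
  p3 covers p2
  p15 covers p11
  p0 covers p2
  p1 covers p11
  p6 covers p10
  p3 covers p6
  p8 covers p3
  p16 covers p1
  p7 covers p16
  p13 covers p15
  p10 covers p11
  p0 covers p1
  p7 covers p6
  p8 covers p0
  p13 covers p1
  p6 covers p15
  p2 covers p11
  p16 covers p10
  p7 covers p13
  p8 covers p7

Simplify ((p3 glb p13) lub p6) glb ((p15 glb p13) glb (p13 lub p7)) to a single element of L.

p15

p3 ∧ p13 = p15
p15 ∨ p6 = p6
p15 ∧ p13 = p15
p13 ∨ p7 = p7
p15 ∧ p7 = p15
p6 ∧ p15 = p15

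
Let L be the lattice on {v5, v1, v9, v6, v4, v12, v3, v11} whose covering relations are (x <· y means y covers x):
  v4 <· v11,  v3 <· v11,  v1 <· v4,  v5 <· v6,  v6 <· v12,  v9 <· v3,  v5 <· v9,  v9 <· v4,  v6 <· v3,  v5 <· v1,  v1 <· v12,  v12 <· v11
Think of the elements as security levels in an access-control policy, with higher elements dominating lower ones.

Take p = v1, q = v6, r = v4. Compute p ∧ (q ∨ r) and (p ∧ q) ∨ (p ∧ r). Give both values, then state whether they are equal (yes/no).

q ∨ r = v11, so p ∧ (q ∨ r) = v1 ∧ v11 = v1.
p ∧ q = v5 and p ∧ r = v1, so (p ∧ q) ∨ (p ∧ r) = v5 ∨ v1 = v1.
Equal: yes.

v1; v1; yes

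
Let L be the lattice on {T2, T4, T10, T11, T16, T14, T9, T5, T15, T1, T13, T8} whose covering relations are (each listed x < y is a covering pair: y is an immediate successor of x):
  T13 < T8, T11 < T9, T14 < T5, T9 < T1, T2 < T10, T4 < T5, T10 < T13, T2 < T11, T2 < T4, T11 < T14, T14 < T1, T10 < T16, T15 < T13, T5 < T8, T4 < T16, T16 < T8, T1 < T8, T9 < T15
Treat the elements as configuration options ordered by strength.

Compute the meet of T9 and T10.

T2

Common lower bounds of {T9, T10}: T2.
The greatest among these is T2.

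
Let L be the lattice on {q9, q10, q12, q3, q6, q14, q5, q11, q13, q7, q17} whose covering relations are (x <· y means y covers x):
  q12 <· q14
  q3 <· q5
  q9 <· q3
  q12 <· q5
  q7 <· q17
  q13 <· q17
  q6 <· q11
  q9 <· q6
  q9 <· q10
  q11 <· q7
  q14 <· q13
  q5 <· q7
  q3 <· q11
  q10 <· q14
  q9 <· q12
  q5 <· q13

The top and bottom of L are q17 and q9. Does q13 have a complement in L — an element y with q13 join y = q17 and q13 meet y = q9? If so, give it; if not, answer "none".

q6

Need y with q13 ∨ y = q17 and q13 ∧ y = q9.
Checking each element gives: q6.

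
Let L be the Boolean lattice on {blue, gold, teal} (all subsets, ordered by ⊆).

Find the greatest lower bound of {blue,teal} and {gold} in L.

{}

Common lower bounds of {{blue,teal}, {gold}}: {}.
The greatest among these is {}.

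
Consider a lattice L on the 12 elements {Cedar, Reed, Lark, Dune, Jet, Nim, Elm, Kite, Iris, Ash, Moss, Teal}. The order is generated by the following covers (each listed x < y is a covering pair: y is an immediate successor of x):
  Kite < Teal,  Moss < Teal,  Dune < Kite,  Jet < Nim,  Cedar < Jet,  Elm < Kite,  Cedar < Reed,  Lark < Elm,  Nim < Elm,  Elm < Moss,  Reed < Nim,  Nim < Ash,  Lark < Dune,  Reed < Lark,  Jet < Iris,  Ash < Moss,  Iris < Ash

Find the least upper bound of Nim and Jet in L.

Common upper bounds of {Nim, Jet}: Ash, Elm, Kite, Moss, Nim, Teal.
The least among these is Nim.

Nim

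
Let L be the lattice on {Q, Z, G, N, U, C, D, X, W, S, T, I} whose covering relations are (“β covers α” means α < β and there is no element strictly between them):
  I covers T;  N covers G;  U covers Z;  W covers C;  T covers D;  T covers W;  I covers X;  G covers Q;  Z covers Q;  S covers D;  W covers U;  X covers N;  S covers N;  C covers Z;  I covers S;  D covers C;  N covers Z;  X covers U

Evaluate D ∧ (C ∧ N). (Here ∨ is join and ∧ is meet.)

C ∧ N = Z
D ∧ Z = Z

Z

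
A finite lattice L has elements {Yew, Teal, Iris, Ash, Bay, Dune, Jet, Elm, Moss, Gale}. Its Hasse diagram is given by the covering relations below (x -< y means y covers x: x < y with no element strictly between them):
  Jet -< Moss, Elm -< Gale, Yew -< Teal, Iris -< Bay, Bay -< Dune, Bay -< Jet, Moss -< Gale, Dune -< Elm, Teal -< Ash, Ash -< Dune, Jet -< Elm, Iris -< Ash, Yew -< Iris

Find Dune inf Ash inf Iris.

Iris

Common lower bounds of {Dune, Ash, Iris}: Iris, Yew.
The greatest among these is Iris.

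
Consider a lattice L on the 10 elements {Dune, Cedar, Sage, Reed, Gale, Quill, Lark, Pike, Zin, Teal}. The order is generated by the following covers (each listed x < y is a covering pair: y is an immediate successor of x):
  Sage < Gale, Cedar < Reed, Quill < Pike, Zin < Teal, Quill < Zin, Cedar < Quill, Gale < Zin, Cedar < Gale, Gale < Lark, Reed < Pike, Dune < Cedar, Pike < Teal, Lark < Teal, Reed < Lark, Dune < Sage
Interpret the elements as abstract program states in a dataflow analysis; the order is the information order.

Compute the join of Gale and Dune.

Gale

Common upper bounds of {Gale, Dune}: Gale, Lark, Teal, Zin.
The least among these is Gale.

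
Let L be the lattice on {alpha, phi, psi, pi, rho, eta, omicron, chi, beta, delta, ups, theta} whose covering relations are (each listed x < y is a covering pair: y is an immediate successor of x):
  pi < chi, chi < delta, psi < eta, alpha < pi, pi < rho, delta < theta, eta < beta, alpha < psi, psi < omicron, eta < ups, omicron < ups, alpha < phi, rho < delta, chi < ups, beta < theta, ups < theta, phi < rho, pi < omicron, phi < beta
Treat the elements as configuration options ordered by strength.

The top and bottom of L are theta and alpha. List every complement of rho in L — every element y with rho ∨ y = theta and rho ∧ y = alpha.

Need y with rho ∨ y = theta and rho ∧ y = alpha.
Checking each element gives: eta, psi.

eta, psi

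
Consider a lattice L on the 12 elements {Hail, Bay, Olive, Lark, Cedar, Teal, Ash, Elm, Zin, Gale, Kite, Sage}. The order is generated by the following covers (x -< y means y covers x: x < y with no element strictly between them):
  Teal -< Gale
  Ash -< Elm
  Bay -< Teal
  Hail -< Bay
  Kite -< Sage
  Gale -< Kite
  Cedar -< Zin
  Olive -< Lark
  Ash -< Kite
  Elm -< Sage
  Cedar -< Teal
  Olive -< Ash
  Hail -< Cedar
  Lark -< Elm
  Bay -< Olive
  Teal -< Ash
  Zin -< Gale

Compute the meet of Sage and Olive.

Olive

Common lower bounds of {Sage, Olive}: Bay, Hail, Olive.
The greatest among these is Olive.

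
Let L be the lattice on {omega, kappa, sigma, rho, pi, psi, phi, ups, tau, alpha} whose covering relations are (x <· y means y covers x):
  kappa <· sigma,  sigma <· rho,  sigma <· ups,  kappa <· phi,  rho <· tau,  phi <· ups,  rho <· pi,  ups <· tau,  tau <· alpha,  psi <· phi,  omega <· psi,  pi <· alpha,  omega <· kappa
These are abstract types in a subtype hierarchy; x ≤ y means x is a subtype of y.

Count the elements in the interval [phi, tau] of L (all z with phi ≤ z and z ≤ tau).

3

The interval [phi, tau] = {phi, tau, ups}, which has 3 elements.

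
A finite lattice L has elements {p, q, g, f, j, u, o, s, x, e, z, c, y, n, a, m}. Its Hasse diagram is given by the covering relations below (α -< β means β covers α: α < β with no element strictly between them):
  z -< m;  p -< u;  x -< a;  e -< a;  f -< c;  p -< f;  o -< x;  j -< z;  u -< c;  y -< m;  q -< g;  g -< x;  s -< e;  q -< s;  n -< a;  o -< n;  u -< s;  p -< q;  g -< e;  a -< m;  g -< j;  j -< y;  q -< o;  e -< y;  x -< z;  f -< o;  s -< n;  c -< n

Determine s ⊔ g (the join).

Common upper bounds of {s, g}: a, e, m, y.
The least among these is e.

e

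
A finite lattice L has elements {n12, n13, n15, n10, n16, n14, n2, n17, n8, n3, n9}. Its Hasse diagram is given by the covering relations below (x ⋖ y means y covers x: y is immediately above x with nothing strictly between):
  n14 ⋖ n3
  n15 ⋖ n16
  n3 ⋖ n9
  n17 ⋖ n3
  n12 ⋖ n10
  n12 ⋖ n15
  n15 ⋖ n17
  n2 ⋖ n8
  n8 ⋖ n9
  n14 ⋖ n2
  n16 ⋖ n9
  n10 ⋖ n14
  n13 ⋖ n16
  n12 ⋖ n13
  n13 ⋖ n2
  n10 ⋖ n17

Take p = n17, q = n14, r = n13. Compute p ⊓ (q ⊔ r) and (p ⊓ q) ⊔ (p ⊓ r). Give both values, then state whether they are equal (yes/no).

q ⊔ r = n2, so p ⊓ (q ⊔ r) = n17 ⊓ n2 = n10.
p ⊓ q = n10 and p ⊓ r = n12, so (p ⊓ q) ⊔ (p ⊓ r) = n10 ⊔ n12 = n10.
Equal: yes.

n10; n10; yes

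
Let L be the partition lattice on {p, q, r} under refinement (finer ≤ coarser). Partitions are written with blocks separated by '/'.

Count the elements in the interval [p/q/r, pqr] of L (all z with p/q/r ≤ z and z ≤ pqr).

5

The interval [p/q/r, pqr] = {p/q/r, p/qr, pq/r, pqr, pr/q}, which has 5 elements.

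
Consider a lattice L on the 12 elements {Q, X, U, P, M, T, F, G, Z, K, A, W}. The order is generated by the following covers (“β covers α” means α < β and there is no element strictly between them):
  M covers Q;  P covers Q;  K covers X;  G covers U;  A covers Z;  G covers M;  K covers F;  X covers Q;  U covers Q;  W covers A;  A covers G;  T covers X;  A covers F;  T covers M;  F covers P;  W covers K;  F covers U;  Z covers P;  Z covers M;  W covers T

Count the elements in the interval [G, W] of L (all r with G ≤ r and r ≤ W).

3

The interval [G, W] = {A, G, W}, which has 3 elements.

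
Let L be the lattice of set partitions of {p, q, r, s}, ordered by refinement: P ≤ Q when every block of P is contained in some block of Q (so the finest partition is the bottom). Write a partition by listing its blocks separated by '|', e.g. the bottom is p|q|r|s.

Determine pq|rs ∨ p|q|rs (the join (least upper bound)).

Common upper bounds of {pq|rs, p|q|rs}: pqrs, pq|rs.
The least among these is pq|rs.

pq|rs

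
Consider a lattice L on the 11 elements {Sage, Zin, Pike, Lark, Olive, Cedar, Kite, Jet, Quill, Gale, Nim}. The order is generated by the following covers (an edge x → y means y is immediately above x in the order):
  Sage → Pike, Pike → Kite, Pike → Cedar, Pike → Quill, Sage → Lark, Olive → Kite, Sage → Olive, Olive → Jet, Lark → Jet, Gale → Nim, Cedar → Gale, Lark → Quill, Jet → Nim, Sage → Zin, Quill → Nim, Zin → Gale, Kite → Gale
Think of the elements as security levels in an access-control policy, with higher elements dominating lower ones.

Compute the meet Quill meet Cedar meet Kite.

Common lower bounds of {Quill, Cedar, Kite}: Pike, Sage.
The greatest among these is Pike.

Pike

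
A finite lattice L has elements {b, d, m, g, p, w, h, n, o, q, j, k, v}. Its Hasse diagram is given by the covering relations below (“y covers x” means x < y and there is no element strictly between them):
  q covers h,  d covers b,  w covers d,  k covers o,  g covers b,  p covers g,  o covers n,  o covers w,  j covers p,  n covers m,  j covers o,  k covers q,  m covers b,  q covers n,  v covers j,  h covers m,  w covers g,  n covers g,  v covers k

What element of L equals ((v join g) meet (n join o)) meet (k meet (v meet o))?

o

v ∨ g = v
n ∨ o = o
v ∧ o = o
v ∧ o = o
k ∧ o = o
o ∧ o = o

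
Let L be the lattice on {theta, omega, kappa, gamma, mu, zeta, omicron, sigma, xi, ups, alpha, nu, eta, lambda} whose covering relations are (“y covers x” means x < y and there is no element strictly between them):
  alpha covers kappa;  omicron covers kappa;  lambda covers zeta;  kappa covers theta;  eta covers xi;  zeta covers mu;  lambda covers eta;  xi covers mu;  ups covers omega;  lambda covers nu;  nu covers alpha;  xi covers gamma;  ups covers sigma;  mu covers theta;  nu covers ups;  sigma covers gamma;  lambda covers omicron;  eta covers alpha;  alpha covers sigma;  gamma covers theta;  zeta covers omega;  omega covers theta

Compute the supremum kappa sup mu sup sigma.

eta

Common upper bounds of {kappa, mu, sigma}: eta, lambda.
The least among these is eta.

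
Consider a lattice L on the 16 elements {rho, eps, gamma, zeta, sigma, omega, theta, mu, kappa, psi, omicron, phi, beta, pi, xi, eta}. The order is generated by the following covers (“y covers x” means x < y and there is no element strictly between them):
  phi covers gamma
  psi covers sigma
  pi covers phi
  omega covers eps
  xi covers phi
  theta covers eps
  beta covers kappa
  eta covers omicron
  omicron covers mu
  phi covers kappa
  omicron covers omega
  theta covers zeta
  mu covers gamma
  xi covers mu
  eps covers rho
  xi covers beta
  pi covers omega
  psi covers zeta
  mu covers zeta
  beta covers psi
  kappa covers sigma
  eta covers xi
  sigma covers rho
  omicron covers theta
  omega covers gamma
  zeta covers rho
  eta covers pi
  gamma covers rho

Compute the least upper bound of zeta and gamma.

Common upper bounds of {zeta, gamma}: eta, mu, omicron, xi.
The least among these is mu.

mu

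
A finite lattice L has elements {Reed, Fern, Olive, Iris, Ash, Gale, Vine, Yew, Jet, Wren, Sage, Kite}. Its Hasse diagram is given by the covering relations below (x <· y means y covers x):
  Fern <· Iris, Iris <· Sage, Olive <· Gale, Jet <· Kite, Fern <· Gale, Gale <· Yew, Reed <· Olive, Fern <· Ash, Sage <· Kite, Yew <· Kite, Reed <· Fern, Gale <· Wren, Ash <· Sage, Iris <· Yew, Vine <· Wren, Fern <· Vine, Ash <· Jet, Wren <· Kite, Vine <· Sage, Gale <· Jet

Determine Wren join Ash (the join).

Kite

Common upper bounds of {Wren, Ash}: Kite.
The least among these is Kite.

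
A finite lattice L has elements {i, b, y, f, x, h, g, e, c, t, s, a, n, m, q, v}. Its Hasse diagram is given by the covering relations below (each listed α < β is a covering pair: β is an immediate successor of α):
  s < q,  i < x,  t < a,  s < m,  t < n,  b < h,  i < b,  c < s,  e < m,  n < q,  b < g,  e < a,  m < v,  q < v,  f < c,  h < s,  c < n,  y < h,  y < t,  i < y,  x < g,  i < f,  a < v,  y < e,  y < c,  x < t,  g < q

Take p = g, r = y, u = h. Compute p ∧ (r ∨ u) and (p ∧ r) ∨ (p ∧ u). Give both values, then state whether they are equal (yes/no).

b; b; yes

r ∨ u = h, so p ∧ (r ∨ u) = g ∧ h = b.
p ∧ r = i and p ∧ u = b, so (p ∧ r) ∨ (p ∧ u) = i ∨ b = b.
Equal: yes.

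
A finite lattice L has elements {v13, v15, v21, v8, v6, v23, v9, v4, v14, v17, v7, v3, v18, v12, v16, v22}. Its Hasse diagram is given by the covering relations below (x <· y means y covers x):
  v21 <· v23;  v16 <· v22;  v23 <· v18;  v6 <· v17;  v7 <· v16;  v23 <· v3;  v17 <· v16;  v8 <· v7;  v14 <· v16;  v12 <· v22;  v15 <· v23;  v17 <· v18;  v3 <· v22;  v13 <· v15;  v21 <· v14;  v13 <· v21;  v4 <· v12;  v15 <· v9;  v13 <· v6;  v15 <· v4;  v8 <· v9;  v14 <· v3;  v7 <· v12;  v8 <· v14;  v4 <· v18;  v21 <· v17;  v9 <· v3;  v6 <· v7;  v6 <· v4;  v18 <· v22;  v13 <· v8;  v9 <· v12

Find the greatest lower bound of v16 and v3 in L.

v14

Common lower bounds of {v16, v3}: v13, v14, v21, v8.
The greatest among these is v14.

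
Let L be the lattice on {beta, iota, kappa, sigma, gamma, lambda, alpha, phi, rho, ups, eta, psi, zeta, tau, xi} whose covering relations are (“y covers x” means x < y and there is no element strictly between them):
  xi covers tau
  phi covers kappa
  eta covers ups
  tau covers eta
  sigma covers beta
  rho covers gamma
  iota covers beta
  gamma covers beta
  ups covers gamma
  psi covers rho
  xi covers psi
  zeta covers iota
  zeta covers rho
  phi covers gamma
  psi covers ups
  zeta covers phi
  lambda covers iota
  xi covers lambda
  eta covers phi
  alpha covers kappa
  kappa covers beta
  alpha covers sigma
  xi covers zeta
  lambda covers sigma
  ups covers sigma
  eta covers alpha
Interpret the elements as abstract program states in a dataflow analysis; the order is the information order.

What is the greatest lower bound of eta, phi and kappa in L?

Common lower bounds of {eta, phi, kappa}: beta, kappa.
The greatest among these is kappa.

kappa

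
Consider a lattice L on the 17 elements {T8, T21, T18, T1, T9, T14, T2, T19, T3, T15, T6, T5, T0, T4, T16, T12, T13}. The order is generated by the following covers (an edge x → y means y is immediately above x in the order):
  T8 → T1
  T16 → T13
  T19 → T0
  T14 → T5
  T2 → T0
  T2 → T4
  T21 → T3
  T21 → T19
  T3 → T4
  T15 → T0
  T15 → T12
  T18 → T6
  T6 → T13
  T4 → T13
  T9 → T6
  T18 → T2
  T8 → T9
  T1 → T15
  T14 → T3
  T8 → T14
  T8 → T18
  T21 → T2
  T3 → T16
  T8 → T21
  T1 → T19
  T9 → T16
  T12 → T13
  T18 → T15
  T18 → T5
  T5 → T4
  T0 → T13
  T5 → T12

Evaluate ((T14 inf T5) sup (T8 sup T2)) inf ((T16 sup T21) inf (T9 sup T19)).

T3

T14 ∧ T5 = T14
T8 ∨ T2 = T2
T14 ∨ T2 = T4
T16 ∨ T21 = T16
T9 ∨ T19 = T13
T16 ∧ T13 = T16
T4 ∧ T16 = T3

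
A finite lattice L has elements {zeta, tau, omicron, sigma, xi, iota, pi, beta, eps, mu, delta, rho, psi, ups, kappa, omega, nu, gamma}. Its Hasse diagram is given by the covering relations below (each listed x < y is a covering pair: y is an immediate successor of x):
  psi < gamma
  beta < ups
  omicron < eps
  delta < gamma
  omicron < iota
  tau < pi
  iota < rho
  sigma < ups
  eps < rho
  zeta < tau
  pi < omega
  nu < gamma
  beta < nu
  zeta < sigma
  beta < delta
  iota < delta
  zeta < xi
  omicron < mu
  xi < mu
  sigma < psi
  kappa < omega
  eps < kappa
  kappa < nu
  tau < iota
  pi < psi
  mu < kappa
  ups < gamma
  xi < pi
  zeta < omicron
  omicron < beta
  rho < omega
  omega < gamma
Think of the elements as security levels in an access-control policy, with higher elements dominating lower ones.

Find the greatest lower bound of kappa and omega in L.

Common lower bounds of {kappa, omega}: eps, kappa, mu, omicron, xi, zeta.
The greatest among these is kappa.

kappa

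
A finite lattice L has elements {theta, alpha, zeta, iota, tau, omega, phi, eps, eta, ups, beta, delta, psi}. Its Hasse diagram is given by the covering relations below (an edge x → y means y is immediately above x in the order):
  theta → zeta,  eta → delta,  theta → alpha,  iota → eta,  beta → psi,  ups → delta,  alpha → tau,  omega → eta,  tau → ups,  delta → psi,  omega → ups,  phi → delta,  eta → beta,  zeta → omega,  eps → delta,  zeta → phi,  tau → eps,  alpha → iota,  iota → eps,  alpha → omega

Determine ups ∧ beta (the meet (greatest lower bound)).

omega

Common lower bounds of {ups, beta}: alpha, omega, theta, zeta.
The greatest among these is omega.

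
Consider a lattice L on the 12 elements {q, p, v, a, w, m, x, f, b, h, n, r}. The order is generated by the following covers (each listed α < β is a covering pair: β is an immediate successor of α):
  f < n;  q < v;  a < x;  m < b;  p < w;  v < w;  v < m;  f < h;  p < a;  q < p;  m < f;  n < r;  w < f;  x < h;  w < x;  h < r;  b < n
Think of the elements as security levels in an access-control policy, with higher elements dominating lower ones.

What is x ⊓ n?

w

Common lower bounds of {x, n}: p, q, v, w.
The greatest among these is w.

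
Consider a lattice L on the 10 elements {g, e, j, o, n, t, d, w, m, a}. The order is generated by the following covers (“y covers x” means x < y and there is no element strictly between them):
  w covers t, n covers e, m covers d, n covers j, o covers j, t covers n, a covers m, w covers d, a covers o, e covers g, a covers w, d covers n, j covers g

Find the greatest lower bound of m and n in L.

Common lower bounds of {m, n}: e, g, j, n.
The greatest among these is n.

n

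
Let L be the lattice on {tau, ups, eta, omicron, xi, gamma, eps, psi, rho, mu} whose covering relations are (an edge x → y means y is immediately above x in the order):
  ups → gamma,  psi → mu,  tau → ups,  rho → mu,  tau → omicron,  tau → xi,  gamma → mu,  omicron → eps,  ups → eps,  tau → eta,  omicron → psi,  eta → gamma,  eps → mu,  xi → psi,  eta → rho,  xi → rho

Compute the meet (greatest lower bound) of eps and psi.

Common lower bounds of {eps, psi}: omicron, tau.
The greatest among these is omicron.

omicron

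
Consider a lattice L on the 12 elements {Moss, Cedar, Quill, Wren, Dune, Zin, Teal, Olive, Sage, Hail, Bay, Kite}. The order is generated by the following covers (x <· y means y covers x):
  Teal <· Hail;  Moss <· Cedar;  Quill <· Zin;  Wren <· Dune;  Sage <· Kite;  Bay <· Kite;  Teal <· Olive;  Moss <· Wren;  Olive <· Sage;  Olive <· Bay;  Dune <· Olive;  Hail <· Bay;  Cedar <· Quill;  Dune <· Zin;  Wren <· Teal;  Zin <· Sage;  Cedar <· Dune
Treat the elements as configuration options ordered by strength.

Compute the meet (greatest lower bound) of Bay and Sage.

Olive

Common lower bounds of {Bay, Sage}: Cedar, Dune, Moss, Olive, Teal, Wren.
The greatest among these is Olive.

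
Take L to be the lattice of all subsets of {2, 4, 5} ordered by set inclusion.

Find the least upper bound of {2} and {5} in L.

Under ⊆, join is union: {2} ∪ {5} = {2,5}.

{2,5}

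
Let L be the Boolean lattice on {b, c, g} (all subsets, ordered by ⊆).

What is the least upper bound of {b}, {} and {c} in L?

{b,c}

Under ⊆, join is union: {b} ∪ {} ∪ {c} = {b,c}.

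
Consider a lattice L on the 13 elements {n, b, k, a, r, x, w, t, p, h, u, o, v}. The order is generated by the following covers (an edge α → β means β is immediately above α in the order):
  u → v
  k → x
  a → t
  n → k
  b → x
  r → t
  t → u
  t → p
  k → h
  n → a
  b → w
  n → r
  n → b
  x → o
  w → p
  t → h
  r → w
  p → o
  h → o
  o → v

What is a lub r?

t

Common upper bounds of {a, r}: h, o, p, t, u, v.
The least among these is t.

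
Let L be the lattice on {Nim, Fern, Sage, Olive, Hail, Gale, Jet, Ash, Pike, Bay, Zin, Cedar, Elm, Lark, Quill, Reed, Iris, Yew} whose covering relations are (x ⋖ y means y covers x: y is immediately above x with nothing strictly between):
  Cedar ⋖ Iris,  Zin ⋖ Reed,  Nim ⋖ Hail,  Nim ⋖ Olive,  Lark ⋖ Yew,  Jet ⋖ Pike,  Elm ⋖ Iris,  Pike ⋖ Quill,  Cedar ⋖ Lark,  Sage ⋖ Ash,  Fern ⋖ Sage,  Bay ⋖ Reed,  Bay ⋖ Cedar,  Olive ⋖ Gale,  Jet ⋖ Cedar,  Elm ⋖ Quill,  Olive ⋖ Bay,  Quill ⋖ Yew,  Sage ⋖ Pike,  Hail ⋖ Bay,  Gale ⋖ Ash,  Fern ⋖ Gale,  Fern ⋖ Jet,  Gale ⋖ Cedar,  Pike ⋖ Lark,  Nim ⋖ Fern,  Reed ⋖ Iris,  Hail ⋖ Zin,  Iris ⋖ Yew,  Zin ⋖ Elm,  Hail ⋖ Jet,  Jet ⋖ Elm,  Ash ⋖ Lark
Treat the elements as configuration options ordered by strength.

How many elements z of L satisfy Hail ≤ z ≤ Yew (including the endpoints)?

The interval [Hail, Yew] = {Bay, Cedar, Elm, Hail, Iris, Jet, Lark, Pike, Quill, Reed, Yew, Zin}, which has 12 elements.

12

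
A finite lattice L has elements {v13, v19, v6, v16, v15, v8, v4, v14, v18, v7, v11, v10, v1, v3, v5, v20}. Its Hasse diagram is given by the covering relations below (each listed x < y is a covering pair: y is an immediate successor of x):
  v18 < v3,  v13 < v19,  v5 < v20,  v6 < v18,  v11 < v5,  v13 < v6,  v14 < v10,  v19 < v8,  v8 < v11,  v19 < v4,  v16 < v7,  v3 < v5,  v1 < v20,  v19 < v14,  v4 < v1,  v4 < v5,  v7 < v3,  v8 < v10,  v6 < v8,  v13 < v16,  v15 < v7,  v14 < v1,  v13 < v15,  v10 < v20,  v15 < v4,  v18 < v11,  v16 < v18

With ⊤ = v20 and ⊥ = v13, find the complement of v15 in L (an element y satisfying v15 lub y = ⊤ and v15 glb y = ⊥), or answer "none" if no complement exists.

v10

Need y with v15 ∨ y = v20 and v15 ∧ y = v13.
Checking each element gives: v10.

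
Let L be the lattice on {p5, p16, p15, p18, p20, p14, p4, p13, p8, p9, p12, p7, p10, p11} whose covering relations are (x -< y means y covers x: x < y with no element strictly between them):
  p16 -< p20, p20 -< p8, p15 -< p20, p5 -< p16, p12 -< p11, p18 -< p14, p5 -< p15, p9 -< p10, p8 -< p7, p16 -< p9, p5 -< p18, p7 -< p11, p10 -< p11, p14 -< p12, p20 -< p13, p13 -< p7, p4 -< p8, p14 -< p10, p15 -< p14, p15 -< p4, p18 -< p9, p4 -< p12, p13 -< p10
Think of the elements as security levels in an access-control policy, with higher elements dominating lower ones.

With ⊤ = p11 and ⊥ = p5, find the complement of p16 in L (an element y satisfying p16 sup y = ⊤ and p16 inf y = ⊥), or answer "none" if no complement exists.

Need y with p16 ∨ y = p11 and p16 ∧ y = p5.
Checking each element gives: p12.

p12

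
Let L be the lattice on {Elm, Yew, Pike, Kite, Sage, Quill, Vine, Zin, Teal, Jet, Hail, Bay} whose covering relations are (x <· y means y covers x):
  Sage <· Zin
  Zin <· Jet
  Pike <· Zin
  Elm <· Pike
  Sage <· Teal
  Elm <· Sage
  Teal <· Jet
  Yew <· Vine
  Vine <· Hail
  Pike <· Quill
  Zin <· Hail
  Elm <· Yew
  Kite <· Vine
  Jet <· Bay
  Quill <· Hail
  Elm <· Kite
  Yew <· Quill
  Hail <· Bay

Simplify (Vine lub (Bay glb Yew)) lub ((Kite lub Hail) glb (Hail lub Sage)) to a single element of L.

Hail

Bay ∧ Yew = Yew
Vine ∨ Yew = Vine
Kite ∨ Hail = Hail
Hail ∨ Sage = Hail
Hail ∧ Hail = Hail
Vine ∨ Hail = Hail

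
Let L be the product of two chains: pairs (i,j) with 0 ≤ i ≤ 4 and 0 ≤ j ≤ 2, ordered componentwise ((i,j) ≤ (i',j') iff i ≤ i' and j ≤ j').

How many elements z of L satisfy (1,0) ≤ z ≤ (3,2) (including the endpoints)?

The interval [(1,0), (3,2)] = {(1,0), (1,1), (1,2), (2,0), (2,1), (2,2), (3,0), (3,1), (3,2)}, which has 9 elements.

9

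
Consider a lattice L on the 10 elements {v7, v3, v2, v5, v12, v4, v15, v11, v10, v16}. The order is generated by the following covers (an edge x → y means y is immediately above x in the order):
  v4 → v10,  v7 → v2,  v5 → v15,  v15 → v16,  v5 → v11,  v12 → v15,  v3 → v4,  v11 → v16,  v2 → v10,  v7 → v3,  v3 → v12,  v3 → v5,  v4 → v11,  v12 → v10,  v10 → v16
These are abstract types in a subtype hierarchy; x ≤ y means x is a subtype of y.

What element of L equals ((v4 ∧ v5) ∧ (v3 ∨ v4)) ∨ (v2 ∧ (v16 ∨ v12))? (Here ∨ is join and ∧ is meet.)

v4 ∧ v5 = v3
v3 ∨ v4 = v4
v3 ∧ v4 = v3
v16 ∨ v12 = v16
v2 ∧ v16 = v2
v3 ∨ v2 = v10

v10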